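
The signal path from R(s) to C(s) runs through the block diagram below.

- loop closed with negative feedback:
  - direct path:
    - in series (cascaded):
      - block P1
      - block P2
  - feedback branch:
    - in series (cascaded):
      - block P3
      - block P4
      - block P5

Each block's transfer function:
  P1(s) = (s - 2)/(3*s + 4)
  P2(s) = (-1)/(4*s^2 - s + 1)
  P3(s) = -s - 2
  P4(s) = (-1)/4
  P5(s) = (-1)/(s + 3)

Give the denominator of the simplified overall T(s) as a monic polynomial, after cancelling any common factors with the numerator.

Answer: s^4 + 49*s^3/12 + 51*s^2/16 + s/12 + 11/12

Working:
Step 1: series reduction of P1, P2 -> (2 - s)/(12*s^3 + 13*s^2 - s + 4)
Step 2: series reduction of P3, P4, P5 -> (-s - 2)/(4*s + 12)
Step 3: collapse the loop ((P1*P2) forward, (P3*P4*P5) return) -> (-4*s^2 - 4*s + 24)/(48*s^4 + 196*s^3 + 153*s^2 + 4*s + 44)
That last expression is T(s), already simplified. Scaling its denominator by 1/48 (the reciprocal of the leading coefficient) yields the monic denominator.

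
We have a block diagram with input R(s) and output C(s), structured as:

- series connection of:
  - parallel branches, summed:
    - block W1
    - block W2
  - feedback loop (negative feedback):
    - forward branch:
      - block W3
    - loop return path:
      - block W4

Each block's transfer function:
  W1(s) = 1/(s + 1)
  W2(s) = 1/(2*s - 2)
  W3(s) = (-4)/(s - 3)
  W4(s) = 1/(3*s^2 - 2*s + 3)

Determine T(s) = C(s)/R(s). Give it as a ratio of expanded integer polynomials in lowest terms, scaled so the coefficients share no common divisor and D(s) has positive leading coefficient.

Step 1. parallel reduction of W1, W2: (3*s - 1)/(2*s^2 - 2)
Step 2. reduce the feedback loop with forward W3 and return W4: (-12*s^2 + 8*s - 12)/(3*s^3 - 11*s^2 + 9*s - 13)
Step 3. series reduction of (W1+W2), [W3/(1+W3*W4)], which is the overall transfer function T(s) = C(s)/R(s) in lowest terms

Answer: (-18*s^3 + 18*s^2 - 22*s + 6)/(3*s^5 - 11*s^4 + 6*s^3 - 2*s^2 - 9*s + 13)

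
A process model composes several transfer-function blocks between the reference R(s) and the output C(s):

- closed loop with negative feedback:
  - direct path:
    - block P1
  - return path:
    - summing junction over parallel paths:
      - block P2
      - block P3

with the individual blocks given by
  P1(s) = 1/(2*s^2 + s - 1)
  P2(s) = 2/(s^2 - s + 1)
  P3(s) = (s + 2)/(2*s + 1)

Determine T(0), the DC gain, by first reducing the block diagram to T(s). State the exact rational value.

[1] parallel reduction of P2, P3 gives (s^3 + s^2 + 3*s + 4)/(2*s^3 - s^2 + s + 1)
[2] reduce the feedback loop with forward P1 and return (P2+P3) gives (2*s^3 - s^2 + s + 1)/(4*s^5 + 5*s^2 + 3*s + 3)
That last expression is T(s); at s = 0 only the constant terms survive, so T(0) = 1/3.

Final answer: 1/3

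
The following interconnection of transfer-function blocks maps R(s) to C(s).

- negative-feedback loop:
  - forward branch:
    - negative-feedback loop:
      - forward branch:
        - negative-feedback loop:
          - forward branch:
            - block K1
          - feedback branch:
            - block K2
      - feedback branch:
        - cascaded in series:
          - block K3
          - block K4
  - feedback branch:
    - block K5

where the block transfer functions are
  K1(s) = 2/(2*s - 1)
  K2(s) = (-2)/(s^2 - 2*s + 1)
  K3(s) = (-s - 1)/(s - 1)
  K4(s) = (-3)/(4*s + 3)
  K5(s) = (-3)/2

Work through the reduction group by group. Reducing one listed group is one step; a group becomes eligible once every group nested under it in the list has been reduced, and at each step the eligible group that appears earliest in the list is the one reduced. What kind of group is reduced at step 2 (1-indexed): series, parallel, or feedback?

Answer: series

Working:
[1] close the feedback loop around K1, K2
[2] combine K3, K4 in series
[3] apply the feedback formula to [K1/(1+K1*K2)], (K3*K4)
[4] collapse the loop ([[K1/(1+K1*K2)]/(1+[K1/(1+K1*K2)]*(K3*K4))] forward, K5 return)
Step 2: series.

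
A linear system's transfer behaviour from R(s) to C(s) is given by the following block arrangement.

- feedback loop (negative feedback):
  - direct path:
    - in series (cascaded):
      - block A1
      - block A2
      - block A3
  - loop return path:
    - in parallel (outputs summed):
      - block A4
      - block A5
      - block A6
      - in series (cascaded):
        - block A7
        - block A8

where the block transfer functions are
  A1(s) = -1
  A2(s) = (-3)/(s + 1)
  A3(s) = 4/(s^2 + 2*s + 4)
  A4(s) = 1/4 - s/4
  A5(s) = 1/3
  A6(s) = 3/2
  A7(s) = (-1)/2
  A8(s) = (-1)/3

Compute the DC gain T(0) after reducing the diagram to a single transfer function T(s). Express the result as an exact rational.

First reduce the diagram to T(s).

(1) series reduction of A1, A2, A3: 12/(s^3 + 3*s^2 + 6*s + 4)
(2) combine A7, A8 in series: 1/6
(3) parallel reduction of A4, A5, A6, (A7*A8): 9/4 - s/4
(4) feedback reduction of (A1*A2*A3), (A4+A5+A6+(A7*A8)): 12/(s^3 + 3*s^2 + 3*s + 31)
That last expression is T(s); at s = 0 only the constant terms survive, so T(0) = 12/31.

Answer: 12/31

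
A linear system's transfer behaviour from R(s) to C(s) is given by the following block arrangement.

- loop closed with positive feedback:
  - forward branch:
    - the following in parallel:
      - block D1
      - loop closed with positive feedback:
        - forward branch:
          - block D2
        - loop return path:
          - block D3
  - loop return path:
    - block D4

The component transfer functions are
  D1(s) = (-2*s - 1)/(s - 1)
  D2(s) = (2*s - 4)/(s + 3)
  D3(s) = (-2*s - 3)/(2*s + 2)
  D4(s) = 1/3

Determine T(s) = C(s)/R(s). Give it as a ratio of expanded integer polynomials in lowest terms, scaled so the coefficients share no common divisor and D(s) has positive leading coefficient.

Step 1: feedback reduction of D2, D3 -> (2*s^2 - 2*s - 4)/(3*s^2 + 3*s - 3)
Step 2: reduce the parallel group D1, [D2/(1-D2*D3)] -> (-4*s^3 - 13*s^2 + s + 7)/(3*s^3 - 6*s + 3)
Step 3: reduce the feedback loop with forward (D1+[D2/(1-D2*D3)]) and return D4, giving the overall T(s)

Hence the answer: (-12*s^3 - 39*s^2 + 3*s + 21)/(13*s^3 + 13*s^2 - 19*s + 2)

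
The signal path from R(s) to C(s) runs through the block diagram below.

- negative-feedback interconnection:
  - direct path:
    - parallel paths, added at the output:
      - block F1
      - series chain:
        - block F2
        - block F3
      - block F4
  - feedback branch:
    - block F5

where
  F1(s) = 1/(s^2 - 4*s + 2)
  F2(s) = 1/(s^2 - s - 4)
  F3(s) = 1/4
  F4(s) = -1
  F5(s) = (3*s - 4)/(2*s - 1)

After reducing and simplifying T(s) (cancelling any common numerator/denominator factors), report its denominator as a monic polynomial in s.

Answer: s^5 - 8*s^4 + 53*s^3/4 + 19*s^2 - 95*s/2 + 10

Working:
1. combine F2, F3 in series -> 1/(4*s^2 - 4*s - 16)
2. add F1, (F2*F3), F4 (parallel) -> (-4*s^4 + 20*s^3 - 3*s^2 - 64*s + 18)/(4*s^4 - 20*s^3 + 8*s^2 + 56*s - 32)
3. collapse the loop ((F1+(F2*F3)+F4) forward, F5 return) -> (8*s^5 - 44*s^4 + 26*s^3 + 125*s^2 - 100*s + 18)/(4*s^5 - 32*s^4 + 53*s^3 + 76*s^2 - 190*s + 40)
T(s) is the step-3 result (common factors already cancelled). Leading coefficient of the denominator: 4. Divide through by 4 for the monic polynomial.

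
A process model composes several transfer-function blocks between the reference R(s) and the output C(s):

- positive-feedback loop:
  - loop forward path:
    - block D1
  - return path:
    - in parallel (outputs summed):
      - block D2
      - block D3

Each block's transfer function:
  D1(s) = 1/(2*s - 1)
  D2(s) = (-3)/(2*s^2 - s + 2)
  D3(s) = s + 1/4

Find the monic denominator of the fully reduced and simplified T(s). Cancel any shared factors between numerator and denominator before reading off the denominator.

(1) combine D2, D3 in parallel -> (8*s^3 - 2*s^2 + 7*s - 10)/(8*s^2 - 4*s + 8)
(2) feedback reduction of D1, (D2+D3) -> (8*s^2 - 4*s + 8)/(8*s^3 - 14*s^2 + 13*s + 2)
No further cancellation is possible in the step-2 result, so that is T(s). Its denominator becomes monic after dividing by the leading coefficient 8.

Final answer: s^3 - 7*s^2/4 + 13*s/8 + 1/4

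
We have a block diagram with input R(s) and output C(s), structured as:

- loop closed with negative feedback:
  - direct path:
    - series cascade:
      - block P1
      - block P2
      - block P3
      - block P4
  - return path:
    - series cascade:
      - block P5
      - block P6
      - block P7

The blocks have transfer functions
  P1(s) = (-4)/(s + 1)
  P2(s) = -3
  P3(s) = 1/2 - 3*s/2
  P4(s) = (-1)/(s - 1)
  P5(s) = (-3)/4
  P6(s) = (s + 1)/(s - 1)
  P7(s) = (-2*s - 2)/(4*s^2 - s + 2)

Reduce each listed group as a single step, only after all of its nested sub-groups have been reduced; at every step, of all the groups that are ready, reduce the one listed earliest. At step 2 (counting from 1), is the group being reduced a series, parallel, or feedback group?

Reducing step by step:

Step 1 - reduce the series chain P1, P2, P3, P4
Step 2 - combine P5, P6, P7 in series
Step 3 - collapse the loop ((P1*P2*P3*P4) forward, (P5*P6*P7) return)
Step 2: series.

Answer: series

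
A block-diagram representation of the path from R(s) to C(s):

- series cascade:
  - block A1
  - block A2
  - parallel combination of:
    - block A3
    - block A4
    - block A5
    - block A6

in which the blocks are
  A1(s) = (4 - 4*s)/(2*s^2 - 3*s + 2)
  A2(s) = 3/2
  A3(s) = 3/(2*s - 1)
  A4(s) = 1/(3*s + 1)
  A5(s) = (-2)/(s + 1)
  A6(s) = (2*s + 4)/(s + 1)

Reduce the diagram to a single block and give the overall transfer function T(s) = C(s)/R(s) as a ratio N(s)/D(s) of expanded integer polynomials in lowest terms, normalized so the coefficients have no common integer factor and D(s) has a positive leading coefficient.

The answer is (-72*s^3 + 18*s^2 + 54*s)/(12*s^4 - 20*s^3 + 13*s^2 + s - 2).

Reasoning:
1. reduce the parallel group A3, A4, A5, A6, giving (12*s^2 + 9*s)/(6*s^2 - s - 1)
2. combine A1, A2, (A3+A4+A5+A6) in series, giving the overall T(s)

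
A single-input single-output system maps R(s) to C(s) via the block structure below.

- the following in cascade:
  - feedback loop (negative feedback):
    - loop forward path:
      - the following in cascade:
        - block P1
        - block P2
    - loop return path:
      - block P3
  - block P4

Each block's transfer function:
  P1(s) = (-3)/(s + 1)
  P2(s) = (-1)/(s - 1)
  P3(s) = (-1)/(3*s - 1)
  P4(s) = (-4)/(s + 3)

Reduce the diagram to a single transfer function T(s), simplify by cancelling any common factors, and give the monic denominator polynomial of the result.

Step 1. series reduction of P1, P2 = 3/(s^2 - 1)
Step 2. collapse the loop ((P1*P2) forward, P3 return) = (9*s - 3)/(3*s^3 - s^2 - 3*s - 2)
Step 3. multiply [(P1*P2)/(1+(P1*P2)*P3)], P4 (series) = (12 - 36*s)/(3*s^4 + 8*s^3 - 6*s^2 - 11*s - 6)
No further cancellation is possible in the step-3 result, so that is T(s). Its denominator becomes monic after dividing by the leading coefficient 3.

Therefore the answer is s^4 + 8*s^3/3 - 2*s^2 - 11*s/3 - 2.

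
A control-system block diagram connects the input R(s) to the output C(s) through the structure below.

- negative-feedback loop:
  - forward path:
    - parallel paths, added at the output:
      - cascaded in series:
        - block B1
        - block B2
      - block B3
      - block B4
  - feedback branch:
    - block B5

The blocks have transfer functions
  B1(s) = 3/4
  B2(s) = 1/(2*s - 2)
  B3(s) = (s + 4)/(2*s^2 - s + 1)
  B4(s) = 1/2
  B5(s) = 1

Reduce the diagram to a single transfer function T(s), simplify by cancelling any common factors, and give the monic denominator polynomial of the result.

First reduce the diagram to T(s).

1. cascade B1, B2 gives 3/(8*s - 8)
2. parallel reduction of (B1*B2), B3, B4 gives (8*s^3 + 2*s^2 + 29*s - 33)/(16*s^3 - 24*s^2 + 16*s - 8)
3. collapse the loop (((B1*B2)+B3+B4) forward, B5 return) gives (8*s^3 + 2*s^2 + 29*s - 33)/(24*s^3 - 22*s^2 + 45*s - 41)
That last expression is T(s), already simplified. Scaling its denominator by 1/24 (the reciprocal of the leading coefficient) yields the monic denominator.

Answer: s^3 - 11*s^2/12 + 15*s/8 - 41/24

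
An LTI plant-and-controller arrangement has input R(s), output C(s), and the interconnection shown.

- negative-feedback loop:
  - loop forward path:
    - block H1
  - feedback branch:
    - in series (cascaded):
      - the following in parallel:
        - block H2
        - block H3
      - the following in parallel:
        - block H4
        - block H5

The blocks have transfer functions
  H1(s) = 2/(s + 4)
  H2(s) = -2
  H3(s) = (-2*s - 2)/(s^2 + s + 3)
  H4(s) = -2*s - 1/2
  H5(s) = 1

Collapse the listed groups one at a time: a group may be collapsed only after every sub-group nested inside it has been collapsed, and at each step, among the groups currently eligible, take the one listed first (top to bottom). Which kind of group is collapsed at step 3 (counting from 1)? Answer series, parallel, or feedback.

Step 1 - parallel reduction of H2, H3
Step 2 - parallel reduction of H4, H5
Step 3 - series reduction of (H2+H3), (H4+H5)
Step 4 - feedback reduction of H1, ((H2+H3)*(H4+H5))
The group at step 3 is a series group.

Hence the answer: series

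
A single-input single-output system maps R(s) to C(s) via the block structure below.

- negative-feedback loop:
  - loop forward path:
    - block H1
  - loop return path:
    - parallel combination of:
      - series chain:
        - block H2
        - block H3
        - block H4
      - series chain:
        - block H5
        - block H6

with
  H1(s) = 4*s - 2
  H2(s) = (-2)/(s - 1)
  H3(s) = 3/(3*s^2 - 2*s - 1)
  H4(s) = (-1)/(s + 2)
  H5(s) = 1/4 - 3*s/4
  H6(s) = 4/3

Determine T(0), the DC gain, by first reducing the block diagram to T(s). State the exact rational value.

[1] cascade H2, H3, H4 = 6/(3*s^4 + s^3 - 9*s^2 + 3*s + 2)
[2] multiply H5, H6 (series) = 1/3 - s
[3] sum the parallel branches (H2*H3*H4), (H5*H6) = (-9*s^5 + 28*s^3 - 18*s^2 - 3*s + 20)/(9*s^4 + 3*s^3 - 27*s^2 + 9*s + 6)
[4] reduce the feedback loop with forward H1 and return ((H2*H3*H4)+(H5*H6)) = (-36*s^5 + 6*s^4 + 114*s^3 - 90*s^2 - 6*s + 12)/(36*s^6 - 18*s^5 - 121*s^4 + 125*s^3 + 3*s^2 - 95*s + 34)
Evaluating the step-4 result (the overall T(s)) at s = 0 gives T(0) = 12/34 = 6/17.

Final answer: 6/17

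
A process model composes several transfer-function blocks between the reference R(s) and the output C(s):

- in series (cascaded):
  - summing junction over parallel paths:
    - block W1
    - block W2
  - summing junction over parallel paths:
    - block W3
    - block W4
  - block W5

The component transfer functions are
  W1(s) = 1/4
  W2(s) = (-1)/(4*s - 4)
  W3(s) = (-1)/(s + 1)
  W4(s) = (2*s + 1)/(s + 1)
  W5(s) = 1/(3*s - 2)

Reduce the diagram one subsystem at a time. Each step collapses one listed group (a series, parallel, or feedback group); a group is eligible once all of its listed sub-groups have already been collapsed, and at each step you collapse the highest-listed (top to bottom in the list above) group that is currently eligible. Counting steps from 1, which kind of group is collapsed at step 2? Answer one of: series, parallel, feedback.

Answer: parallel

Working:
(1) add W1, W2 (parallel)
(2) reduce the parallel group W3, W4
(3) multiply (W1+W2), (W3+W4), W5 (series)
The group at step 2 is a parallel group.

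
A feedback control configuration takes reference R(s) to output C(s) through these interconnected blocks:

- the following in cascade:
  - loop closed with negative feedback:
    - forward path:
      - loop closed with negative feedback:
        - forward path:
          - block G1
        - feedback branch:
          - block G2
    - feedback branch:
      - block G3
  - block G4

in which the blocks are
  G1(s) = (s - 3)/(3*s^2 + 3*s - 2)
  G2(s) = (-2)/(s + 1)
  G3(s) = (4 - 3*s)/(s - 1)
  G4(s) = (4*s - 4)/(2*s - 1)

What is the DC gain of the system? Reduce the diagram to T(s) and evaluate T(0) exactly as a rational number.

(1) reduce the feedback loop with forward G1 and return G2; result (s^2 - 2*s - 3)/(3*s^3 + 6*s^2 - s + 4)
(2) close the feedback loop around [G1/(1+G1*G2)], G3; result (s^3 - 3*s^2 - s + 3)/(3*s^4 + 3*s^2 + 6*s - 16)
(3) cascade [[G1/(1+G1*G2)]/(1+[G1/(1+G1*G2)]*G3)], G4; result (4*s^4 - 16*s^3 + 8*s^2 + 16*s - 12)/(6*s^5 - 3*s^4 + 6*s^3 + 9*s^2 - 38*s + 16)
Evaluating the step-3 result (the overall T(s)) at s = 0 gives T(0) = -12/16 = -3/4.

Hence the answer: -3/4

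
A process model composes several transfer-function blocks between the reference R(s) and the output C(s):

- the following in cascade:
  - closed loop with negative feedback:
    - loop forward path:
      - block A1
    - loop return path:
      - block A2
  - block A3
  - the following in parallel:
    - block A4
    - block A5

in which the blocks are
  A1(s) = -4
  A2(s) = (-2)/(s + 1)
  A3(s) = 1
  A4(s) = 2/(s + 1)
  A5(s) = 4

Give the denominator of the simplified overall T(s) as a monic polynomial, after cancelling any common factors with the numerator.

1. apply the feedback formula to A1, A2, giving (-4*s - 4)/(s + 9)
2. combine A4, A5 in parallel, giving (4*s + 6)/(s + 1)
3. multiply [A1/(1+A1*A2)], A3, (A4+A5) (series), giving (-16*s - 24)/(s + 9)
No further cancellation is possible in the step-3 result, so that is T(s). Its denominator is already monic.

Hence the answer: s + 9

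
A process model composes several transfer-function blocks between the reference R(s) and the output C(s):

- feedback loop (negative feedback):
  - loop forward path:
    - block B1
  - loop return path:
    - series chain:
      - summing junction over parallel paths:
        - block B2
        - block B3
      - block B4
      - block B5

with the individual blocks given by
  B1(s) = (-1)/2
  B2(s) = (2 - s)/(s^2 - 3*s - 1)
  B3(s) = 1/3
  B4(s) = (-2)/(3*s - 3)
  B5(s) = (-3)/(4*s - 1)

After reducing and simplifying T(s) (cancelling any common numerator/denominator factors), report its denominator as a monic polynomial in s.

[1] add B2, B3 (parallel) -> (s^2 - 6*s + 5)/(3*s^2 - 9*s - 3)
[2] cascade (B2+B3), B4, B5 -> (2*s - 10)/(12*s^3 - 39*s^2 - 3*s + 3)
[3] apply the feedback formula to B1, ((B2+B3)*B4*B5) -> (-12*s^3 + 39*s^2 + 3*s - 3)/(24*s^3 - 78*s^2 - 8*s + 16)
That last expression is T(s), already simplified. Scaling its denominator by 1/24 (the reciprocal of the leading coefficient) yields the monic denominator.

Final answer: s^3 - 13*s^2/4 - s/3 + 2/3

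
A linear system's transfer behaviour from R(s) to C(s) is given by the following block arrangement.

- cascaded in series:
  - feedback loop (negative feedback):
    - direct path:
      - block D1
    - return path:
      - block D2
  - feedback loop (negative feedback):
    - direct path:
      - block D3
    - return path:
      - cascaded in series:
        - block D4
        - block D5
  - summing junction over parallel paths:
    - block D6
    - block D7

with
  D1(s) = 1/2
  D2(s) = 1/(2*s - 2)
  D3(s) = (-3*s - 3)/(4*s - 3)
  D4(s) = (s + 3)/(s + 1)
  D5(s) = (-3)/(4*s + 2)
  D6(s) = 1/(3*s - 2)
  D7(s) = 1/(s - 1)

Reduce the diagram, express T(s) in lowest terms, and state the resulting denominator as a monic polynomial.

(1) collapse the loop (D1 forward, D2 return), giving (2*s - 2)/(4*s - 3)
(2) reduce the series chain D4, D5, giving (-3*s - 9)/(4*s^2 + 6*s + 2)
(3) feedback reduction of D3, (D4*D5), giving (-12*s^2 - 18*s - 6)/(16*s^2 + 5*s + 21)
(4) reduce the parallel group D6, D7, giving (4*s - 3)/(3*s^2 - 5*s + 2)
(5) reduce the series chain [D1/(1+D1*D2)], [D3/(1+D3*(D4*D5))], (D6+D7), giving (-24*s^2 - 36*s - 12)/(48*s^3 - 17*s^2 + 53*s - 42)
No further cancellation is possible in the step-5 result, so that is T(s). Its denominator becomes monic after dividing by the leading coefficient 48.

Therefore the answer is s^3 - 17*s^2/48 + 53*s/48 - 7/8.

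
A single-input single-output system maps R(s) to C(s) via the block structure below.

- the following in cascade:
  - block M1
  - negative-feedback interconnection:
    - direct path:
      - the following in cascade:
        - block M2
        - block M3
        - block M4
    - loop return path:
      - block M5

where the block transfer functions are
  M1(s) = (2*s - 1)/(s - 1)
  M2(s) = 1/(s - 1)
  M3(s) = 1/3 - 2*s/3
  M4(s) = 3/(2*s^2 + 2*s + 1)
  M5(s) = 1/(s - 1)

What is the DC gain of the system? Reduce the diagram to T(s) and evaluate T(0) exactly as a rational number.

First reduce the diagram to T(s).

[1] multiply M2, M3, M4 (series), giving (1 - 2*s)/(2*s^3 - s - 1)
[2] apply the feedback formula to (M2*M3*M4), M5, giving (-2*s^2 + 3*s - 1)/(2*s^4 - 2*s^3 - s^2 - 2*s + 2)
[3] combine M1, [(M2*M3*M4)/(1+(M2*M3*M4)*M5)] in series, giving (-4*s^2 + 4*s - 1)/(2*s^4 - 2*s^3 - s^2 - 2*s + 2)
DC gain: substitute s = 0 into T(s) from step 3: T(0) = -1/2.

Answer: -1/2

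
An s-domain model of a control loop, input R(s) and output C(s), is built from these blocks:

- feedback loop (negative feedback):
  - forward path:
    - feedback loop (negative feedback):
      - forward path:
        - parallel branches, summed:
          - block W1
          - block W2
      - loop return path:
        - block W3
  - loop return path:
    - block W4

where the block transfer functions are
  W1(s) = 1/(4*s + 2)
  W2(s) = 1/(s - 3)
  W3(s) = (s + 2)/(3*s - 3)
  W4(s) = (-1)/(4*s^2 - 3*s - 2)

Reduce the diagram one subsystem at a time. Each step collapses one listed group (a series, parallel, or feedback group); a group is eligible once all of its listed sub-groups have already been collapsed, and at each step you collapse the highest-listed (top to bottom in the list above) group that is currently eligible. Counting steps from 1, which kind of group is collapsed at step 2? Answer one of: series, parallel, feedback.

Step 1: combine W1, W2 in parallel
Step 2: feedback reduction of (W1+W2), W3
Step 3: close the feedback loop around [(W1+W2)/(1+(W1+W2)*W3)], W4
At step 2 the group reduced is feedback.

Answer: feedback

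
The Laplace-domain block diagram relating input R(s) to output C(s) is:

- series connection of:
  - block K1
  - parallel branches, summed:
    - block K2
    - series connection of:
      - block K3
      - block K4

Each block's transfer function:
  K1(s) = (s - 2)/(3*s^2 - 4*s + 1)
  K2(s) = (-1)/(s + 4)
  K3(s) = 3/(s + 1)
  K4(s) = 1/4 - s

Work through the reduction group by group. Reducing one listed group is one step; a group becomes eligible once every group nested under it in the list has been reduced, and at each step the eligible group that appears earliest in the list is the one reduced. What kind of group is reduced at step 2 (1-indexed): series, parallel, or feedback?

[1] cascade K3, K4
[2] reduce the parallel group K2, (K3*K4)
[3] series reduction of K1, (K2+(K3*K4))
Step 2: parallel.

Hence the answer: parallel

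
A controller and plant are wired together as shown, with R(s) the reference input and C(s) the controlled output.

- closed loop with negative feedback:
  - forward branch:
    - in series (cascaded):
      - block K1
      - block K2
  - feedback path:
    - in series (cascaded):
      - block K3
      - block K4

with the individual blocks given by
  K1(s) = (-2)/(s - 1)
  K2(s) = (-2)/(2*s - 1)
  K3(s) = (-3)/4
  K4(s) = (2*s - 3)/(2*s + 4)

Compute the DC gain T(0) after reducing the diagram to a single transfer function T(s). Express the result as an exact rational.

Step 1 - series reduction of K1, K2 gives 4/(2*s^2 - 3*s + 1)
Step 2 - series reduction of K3, K4 gives (9 - 6*s)/(8*s + 16)
Step 3 - apply the feedback formula to (K1*K2), (K3*K4) gives (8*s + 16)/(4*s^3 + 2*s^2 - 16*s + 13)
DC gain: substitute s = 0 into T(s) from step 3: T(0) = 16/13.

Therefore the answer is 16/13.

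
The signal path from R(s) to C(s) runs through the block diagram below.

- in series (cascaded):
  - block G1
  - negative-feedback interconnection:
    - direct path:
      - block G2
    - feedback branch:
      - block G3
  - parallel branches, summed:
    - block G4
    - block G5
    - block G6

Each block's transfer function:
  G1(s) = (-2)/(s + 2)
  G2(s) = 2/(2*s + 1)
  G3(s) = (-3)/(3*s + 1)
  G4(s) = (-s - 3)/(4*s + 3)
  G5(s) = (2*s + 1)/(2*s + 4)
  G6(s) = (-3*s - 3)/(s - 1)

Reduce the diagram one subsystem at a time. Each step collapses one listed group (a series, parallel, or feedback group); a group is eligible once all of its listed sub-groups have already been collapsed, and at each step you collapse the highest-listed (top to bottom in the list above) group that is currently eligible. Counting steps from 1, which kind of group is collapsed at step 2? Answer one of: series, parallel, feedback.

1. apply the feedback formula to G2, G3
2. sum the parallel branches G4, G5, G6
3. series reduction of G1, [G2/(1+G2*G3)], (G4+G5+G6)
Step 2: parallel.

Answer: parallel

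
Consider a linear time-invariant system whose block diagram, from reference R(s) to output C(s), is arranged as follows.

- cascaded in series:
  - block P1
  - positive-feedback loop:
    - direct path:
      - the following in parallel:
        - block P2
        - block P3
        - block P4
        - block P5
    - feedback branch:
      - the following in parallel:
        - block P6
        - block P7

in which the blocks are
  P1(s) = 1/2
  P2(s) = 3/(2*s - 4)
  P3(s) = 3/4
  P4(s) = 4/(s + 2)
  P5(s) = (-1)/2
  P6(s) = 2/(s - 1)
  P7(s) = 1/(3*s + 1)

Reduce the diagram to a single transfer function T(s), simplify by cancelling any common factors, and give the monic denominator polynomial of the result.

(1) parallel reduction of P2, P3, P4, P5; result (s^2 + 22*s - 24)/(4*s^2 - 16)
(2) parallel reduction of P6, P7; result (7*s + 1)/(3*s^2 - 2*s - 1)
(3) close the feedback loop around (P2+P3+P4+P5), (P6+P7); result (3*s^4 + 64*s^3 - 117*s^2 + 26*s + 24)/(12*s^4 - 15*s^3 - 207*s^2 + 178*s + 40)
(4) reduce the series chain P1, [(P2+P3+P4+P5)/(1-(P2+P3+P4+P5)*(P6+P7))]; result (3*s^4 + 64*s^3 - 117*s^2 + 26*s + 24)/(24*s^4 - 30*s^3 - 414*s^2 + 356*s + 80)
No further cancellation is possible in the step-4 result, so that is T(s). Its denominator becomes monic after dividing by the leading coefficient 24.

Final answer: s^4 - 5*s^3/4 - 69*s^2/4 + 89*s/6 + 10/3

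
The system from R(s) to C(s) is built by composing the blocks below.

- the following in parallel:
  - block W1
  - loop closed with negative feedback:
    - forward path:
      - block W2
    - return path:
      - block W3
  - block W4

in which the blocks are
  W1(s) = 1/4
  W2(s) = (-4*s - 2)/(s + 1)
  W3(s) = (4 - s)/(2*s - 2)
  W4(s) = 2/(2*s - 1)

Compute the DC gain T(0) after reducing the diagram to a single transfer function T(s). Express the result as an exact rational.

Reducing step by step:

1. reduce the feedback loop with forward W2 and return W3 -> (-4*s^2 + 2*s + 2)/(3*s^2 - 7*s - 5)
2. combine W1, [W2/(1+W2*W3)], W4 in parallel -> (-26*s^3 + 39*s^2 - 51*s - 43)/(24*s^3 - 68*s^2 - 12*s + 20)
The step-2 result is T(s). Setting s = 0: T(0) = -43/20.

Answer: -43/20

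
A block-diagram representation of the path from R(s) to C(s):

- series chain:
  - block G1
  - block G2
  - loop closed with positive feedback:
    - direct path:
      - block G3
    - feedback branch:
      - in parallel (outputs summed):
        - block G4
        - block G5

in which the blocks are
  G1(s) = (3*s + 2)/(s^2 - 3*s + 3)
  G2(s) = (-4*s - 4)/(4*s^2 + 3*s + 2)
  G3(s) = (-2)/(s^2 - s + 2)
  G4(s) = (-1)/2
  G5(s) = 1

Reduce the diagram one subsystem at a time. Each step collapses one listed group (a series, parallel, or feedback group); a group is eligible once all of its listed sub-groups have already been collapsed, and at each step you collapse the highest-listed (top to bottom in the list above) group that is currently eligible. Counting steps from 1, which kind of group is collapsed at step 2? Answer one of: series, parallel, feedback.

1. sum the parallel branches G4, G5
2. collapse the loop (G3 forward, (G4+G5) return)
3. reduce the series chain G1, G2, [G3/(1-G3*(G4+G5))]
So the answer for step 2 is feedback.

Therefore the answer is feedback.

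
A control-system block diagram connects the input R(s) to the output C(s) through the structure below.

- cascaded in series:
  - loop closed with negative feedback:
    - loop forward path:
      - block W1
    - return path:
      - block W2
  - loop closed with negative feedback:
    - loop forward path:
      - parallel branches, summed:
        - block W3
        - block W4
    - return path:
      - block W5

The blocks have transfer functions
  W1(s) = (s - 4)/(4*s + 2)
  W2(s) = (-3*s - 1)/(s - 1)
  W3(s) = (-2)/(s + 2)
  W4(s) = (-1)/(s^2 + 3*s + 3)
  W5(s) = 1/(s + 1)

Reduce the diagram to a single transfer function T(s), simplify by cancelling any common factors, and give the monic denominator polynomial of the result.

Step 1. feedback reduction of W1, W2 gives (s^2 - 5*s + 4)/(s^2 + 9*s + 2)
Step 2. combine W3, W4 in parallel gives (-2*s^2 - 7*s - 8)/(s^3 + 5*s^2 + 9*s + 6)
Step 3. reduce the feedback loop with forward (W3+W4) and return W5 gives (-2*s^3 - 9*s^2 - 15*s - 8)/(s^4 + 6*s^3 + 12*s^2 + 8*s - 2)
Step 4. series reduction of [W1/(1+W1*W2)], [(W3+W4)/(1+(W3+W4)*W5)] gives (-2*s^5 + s^4 + 22*s^3 + 31*s^2 - 20*s - 32)/(s^6 + 15*s^5 + 68*s^4 + 128*s^3 + 94*s^2 - 2*s - 4)
That last expression is T(s), already simplified, and its denominator is already monic.

Answer: s^6 + 15*s^5 + 68*s^4 + 128*s^3 + 94*s^2 - 2*s - 4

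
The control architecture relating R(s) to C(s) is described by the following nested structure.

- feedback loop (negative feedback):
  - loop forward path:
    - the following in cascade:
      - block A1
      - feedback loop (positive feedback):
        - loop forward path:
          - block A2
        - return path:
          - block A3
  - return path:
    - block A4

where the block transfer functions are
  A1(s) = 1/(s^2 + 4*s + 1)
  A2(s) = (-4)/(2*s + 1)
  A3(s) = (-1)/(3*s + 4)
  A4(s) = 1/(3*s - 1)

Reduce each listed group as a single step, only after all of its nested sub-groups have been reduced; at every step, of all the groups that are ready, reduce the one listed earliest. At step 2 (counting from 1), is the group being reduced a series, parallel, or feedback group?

Answer: series

Working:
1. close the feedback loop around A2, A3
2. series reduction of A1, [A2/(1-A2*A3)]
3. collapse the loop ((A1*[A2/(1-A2*A3)]) forward, A4 return)
At step 2 the group reduced is series.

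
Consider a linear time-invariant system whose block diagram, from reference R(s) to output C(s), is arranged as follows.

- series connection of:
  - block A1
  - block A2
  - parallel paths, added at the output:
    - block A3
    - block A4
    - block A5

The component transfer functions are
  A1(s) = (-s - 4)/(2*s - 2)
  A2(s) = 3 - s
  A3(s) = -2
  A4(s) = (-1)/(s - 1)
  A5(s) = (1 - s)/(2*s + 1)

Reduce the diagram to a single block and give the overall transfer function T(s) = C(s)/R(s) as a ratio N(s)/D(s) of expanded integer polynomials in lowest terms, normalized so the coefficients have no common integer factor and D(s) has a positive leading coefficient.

(1) add A3, A4, A5 (parallel): (-5*s^2 + 2*s)/(2*s^2 - s - 1)
(2) combine A1, A2, (A3+A4+A5) in series, which is the overall transfer function T(s) = C(s)/R(s) in lowest terms

Therefore the answer is (-5*s^4 - 3*s^3 + 62*s^2 - 24*s)/(4*s^3 - 6*s^2 + 2).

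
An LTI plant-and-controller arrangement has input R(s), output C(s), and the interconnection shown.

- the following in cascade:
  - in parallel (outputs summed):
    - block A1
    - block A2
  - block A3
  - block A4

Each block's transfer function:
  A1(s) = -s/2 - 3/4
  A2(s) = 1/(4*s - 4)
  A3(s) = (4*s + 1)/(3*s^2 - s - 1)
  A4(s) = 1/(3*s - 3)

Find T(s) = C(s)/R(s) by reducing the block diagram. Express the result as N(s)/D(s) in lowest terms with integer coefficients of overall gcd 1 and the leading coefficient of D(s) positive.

[1] sum the parallel branches A1, A2; result (-2*s^2 - s + 4)/(4*s - 4)
[2] multiply (A1+A2), A3, A4 (series), which is the overall transfer function T(s) = C(s)/R(s) in lowest terms

Therefore the answer is (-8*s^3 - 6*s^2 + 15*s + 4)/(36*s^4 - 84*s^3 + 48*s^2 + 12*s - 12).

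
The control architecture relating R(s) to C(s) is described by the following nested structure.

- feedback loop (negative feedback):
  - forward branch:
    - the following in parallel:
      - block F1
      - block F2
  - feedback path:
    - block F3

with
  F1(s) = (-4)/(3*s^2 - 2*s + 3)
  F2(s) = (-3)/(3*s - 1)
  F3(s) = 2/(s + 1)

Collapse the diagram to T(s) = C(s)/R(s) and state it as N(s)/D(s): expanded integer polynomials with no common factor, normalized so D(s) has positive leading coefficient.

The answer is (-9*s^3 - 15*s^2 - 11*s - 5)/(9*s^4 - 16*s^2 - 4*s - 13).

Reasoning:
Step 1. add F1, F2 (parallel): (-9*s^2 - 6*s - 5)/(9*s^3 - 9*s^2 + 11*s - 3)
Step 2. feedback reduction of (F1+F2), F3; the result is T(s) itself (integer coefficients, no common factor, positive leading denominator coefficient)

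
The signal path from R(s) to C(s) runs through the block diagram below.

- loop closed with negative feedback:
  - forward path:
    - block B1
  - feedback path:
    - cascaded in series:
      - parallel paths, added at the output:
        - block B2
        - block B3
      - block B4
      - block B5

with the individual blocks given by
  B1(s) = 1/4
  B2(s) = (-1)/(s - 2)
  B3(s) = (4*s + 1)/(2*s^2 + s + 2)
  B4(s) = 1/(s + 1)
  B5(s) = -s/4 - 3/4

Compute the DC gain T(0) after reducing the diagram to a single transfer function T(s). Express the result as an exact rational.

The answer is 4/13.

Reasoning:
Step 1: parallel reduction of B2, B3 gives (2*s^2 - 8*s - 4)/(2*s^3 - 3*s^2 - 4)
Step 2: series reduction of (B2+B3), B4, B5 gives (-s^3 + s^2 + 14*s + 6)/(4*s^4 - 2*s^3 - 6*s^2 - 8*s - 8)
Step 3: reduce the feedback loop with forward B1 and return ((B2+B3)*B4*B5) gives (4*s^4 - 2*s^3 - 6*s^2 - 8*s - 8)/(16*s^4 - 9*s^3 - 23*s^2 - 18*s - 26)
Step 3 gives the overall T(s). Then T(0) = -8/(-26) = 4/13.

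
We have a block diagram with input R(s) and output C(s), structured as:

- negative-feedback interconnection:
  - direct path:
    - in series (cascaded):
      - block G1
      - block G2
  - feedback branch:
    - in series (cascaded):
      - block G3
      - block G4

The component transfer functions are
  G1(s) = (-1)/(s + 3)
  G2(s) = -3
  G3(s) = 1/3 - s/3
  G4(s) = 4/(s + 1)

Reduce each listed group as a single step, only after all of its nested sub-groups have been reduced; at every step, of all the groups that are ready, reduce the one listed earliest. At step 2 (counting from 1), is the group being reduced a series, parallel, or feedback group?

Reducing step by step:

Step 1: reduce the series chain G1, G2
Step 2: multiply G3, G4 (series)
Step 3: apply the feedback formula to (G1*G2), (G3*G4)
So the answer for step 2 is series.

Answer: series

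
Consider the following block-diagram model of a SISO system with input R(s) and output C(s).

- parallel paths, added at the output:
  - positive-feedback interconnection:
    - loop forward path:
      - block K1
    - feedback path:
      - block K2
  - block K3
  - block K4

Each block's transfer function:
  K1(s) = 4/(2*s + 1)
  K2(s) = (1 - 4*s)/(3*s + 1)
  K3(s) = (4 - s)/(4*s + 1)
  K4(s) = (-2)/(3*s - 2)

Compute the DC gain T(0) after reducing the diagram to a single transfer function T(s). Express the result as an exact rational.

Step 1 - apply the feedback formula to K1, K2 -> (12*s + 4)/(6*s^2 + 21*s - 3)
Step 2 - sum the parallel branches [K1/(1-K1*K2)], K3, K4 -> (-18*s^4 + 117*s^3 + 63*s^2 - 272*s + 22)/(72*s^4 + 222*s^3 - 153*s^2 - 27*s + 6)
The step-2 result is T(s). Setting s = 0: T(0) = 22/6 = 11/3.

Final answer: 11/3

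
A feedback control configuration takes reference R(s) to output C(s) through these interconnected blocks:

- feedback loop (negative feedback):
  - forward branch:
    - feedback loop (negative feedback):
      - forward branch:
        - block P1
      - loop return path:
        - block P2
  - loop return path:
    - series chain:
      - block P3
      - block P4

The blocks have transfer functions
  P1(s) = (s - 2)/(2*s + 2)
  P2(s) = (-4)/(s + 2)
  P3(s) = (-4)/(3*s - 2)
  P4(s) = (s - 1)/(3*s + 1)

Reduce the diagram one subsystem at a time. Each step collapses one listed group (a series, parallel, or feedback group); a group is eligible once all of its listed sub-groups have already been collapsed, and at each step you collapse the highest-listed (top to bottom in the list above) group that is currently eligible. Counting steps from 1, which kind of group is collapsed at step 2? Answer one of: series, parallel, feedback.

The answer is series.

Reasoning:
Step 1. close the feedback loop around P1, P2
Step 2. multiply P3, P4 (series)
Step 3. apply the feedback formula to [P1/(1+P1*P2)], (P3*P4)
At step 2 the group reduced is series.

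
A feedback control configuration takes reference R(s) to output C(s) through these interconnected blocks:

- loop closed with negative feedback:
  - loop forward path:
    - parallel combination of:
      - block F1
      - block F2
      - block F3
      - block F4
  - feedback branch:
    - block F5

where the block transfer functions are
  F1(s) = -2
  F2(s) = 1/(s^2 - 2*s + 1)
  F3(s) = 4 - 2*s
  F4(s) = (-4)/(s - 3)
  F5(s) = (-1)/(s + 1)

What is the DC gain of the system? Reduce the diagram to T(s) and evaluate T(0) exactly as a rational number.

Answer: -13/10

Working:
Step 1. reduce the parallel group F1, F2, F3, F4; result (-2*s^4 + 12*s^3 - 28*s^2 + 29*s - 13)/(s^3 - 5*s^2 + 7*s - 3)
Step 2. feedback reduction of (F1+F2+F3+F4), F5; result (-2*s^5 + 10*s^4 - 16*s^3 + s^2 + 16*s - 13)/(3*s^4 - 16*s^3 + 30*s^2 - 25*s + 10)
That last expression is T(s); at s = 0 only the constant terms survive, so T(0) = -13/10.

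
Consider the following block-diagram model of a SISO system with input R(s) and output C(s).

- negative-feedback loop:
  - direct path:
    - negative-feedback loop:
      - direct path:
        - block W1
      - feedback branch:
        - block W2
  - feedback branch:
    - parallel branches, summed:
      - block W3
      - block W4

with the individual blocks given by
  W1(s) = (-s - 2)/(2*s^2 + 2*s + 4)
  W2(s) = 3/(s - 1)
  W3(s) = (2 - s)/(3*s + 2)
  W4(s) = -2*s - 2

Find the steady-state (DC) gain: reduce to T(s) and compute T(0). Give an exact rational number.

Answer: -1/6

Working:
Step 1 - reduce the feedback loop with forward W1 and return W2; result (-s^2 - s + 2)/(2*s^3 - s - 10)
Step 2 - combine W3, W4 in parallel; result (-6*s^2 - 11*s - 2)/(3*s + 2)
Step 3 - collapse the loop ([W1/(1+W1*W2)] forward, (W3+W4) return); result (-3*s^3 - 5*s^2 + 4*s + 4)/(12*s^4 + 21*s^3 - 2*s^2 - 52*s - 24)
Evaluating the step-3 result (the overall T(s)) at s = 0 gives T(0) = 4/(-24) = -1/6.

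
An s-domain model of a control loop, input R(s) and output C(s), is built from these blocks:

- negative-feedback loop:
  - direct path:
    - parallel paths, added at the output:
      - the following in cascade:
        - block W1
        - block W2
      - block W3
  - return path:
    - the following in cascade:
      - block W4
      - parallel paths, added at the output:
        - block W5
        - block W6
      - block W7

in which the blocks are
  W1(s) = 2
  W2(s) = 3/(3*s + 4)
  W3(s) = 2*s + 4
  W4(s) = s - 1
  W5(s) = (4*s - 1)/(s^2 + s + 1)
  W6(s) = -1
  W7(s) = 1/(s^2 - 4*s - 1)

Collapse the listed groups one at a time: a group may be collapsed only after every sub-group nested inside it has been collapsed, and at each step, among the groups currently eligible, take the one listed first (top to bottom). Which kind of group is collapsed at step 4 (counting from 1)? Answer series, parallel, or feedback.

Step 1: multiply W1, W2 (series)
Step 2: parallel reduction of (W1*W2), W3
Step 3: add W5, W6 (parallel)
Step 4: series reduction of W4, (W5+W6), W7
Step 5: feedback reduction of ((W1*W2)+W3), (W4*(W5+W6)*W7)
Step 4: series.

Final answer: series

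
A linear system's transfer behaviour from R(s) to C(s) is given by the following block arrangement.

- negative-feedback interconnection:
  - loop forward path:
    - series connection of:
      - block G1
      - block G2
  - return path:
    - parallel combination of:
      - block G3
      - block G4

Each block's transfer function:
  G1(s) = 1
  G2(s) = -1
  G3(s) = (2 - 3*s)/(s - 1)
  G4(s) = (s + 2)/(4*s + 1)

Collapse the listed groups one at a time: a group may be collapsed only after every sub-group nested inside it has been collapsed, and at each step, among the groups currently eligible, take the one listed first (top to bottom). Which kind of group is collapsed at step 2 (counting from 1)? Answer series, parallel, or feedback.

Step 1 - series reduction of G1, G2
Step 2 - reduce the parallel group G3, G4
Step 3 - feedback reduction of (G1*G2), (G3+G4)
Step 2 collapses a parallel group.

Therefore the answer is parallel.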